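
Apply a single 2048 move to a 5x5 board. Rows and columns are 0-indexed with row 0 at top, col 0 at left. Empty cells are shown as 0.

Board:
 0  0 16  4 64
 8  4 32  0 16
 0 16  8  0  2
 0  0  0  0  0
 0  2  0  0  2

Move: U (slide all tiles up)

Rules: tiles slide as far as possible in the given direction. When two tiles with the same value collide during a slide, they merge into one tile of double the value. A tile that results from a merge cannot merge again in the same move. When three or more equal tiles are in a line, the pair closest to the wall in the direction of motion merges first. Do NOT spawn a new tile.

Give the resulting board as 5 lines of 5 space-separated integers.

Answer:  8  4 16  4 64
 0 16 32  0 16
 0  2  8  0  4
 0  0  0  0  0
 0  0  0  0  0

Derivation:
Slide up:
col 0: [0, 8, 0, 0, 0] -> [8, 0, 0, 0, 0]
col 1: [0, 4, 16, 0, 2] -> [4, 16, 2, 0, 0]
col 2: [16, 32, 8, 0, 0] -> [16, 32, 8, 0, 0]
col 3: [4, 0, 0, 0, 0] -> [4, 0, 0, 0, 0]
col 4: [64, 16, 2, 0, 2] -> [64, 16, 4, 0, 0]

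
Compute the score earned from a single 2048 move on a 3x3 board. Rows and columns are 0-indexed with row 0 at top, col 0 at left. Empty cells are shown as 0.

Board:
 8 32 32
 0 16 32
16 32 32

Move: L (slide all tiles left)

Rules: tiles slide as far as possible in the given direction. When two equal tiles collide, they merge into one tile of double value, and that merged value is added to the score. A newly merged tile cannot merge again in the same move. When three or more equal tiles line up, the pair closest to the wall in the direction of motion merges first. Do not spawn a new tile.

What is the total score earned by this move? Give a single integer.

Slide left:
row 0: [8, 32, 32] -> [8, 64, 0]  score +64 (running 64)
row 1: [0, 16, 32] -> [16, 32, 0]  score +0 (running 64)
row 2: [16, 32, 32] -> [16, 64, 0]  score +64 (running 128)
Board after move:
 8 64  0
16 32  0
16 64  0

Answer: 128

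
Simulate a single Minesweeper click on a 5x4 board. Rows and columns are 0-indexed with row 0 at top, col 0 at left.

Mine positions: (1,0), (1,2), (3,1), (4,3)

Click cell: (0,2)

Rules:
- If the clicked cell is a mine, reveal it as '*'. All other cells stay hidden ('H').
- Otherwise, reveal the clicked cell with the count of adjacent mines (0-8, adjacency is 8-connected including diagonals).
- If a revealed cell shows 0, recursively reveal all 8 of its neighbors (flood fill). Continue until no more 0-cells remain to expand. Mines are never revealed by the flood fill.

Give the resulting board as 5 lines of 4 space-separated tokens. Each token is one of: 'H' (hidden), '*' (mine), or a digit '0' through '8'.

H H 1 H
H H H H
H H H H
H H H H
H H H H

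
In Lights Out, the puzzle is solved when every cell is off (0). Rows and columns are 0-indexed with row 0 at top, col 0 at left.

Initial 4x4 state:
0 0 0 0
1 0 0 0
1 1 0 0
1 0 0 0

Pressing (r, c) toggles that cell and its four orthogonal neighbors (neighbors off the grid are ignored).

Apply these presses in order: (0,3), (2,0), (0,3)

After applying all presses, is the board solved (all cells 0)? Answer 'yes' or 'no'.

After press 1 at (0,3):
0 0 1 1
1 0 0 1
1 1 0 0
1 0 0 0

After press 2 at (2,0):
0 0 1 1
0 0 0 1
0 0 0 0
0 0 0 0

After press 3 at (0,3):
0 0 0 0
0 0 0 0
0 0 0 0
0 0 0 0

Lights still on: 0

Answer: yes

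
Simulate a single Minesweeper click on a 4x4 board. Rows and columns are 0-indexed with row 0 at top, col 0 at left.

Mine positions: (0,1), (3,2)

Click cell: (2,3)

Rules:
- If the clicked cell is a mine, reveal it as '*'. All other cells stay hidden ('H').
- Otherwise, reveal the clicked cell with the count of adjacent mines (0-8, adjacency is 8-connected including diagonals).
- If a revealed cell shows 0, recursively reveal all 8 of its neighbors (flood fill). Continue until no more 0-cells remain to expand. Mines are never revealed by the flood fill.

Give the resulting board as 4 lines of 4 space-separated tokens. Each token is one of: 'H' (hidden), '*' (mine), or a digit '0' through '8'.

H H H H
H H H H
H H H 1
H H H H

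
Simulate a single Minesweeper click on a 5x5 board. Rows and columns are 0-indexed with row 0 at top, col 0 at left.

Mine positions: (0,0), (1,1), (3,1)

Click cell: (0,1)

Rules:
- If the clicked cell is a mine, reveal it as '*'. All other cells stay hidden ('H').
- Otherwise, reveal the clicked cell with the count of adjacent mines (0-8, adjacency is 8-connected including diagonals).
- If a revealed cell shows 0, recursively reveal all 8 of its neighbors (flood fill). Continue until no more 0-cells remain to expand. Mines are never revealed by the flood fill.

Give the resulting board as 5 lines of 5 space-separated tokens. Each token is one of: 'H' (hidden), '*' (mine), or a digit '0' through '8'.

H 2 H H H
H H H H H
H H H H H
H H H H H
H H H H H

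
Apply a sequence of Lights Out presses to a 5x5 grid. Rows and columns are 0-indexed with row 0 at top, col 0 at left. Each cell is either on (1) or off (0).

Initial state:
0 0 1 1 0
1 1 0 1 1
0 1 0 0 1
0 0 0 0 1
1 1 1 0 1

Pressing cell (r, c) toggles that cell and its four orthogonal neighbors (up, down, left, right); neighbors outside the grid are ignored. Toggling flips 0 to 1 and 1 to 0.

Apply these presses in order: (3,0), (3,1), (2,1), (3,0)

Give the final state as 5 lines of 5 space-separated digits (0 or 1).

After press 1 at (3,0):
0 0 1 1 0
1 1 0 1 1
1 1 0 0 1
1 1 0 0 1
0 1 1 0 1

After press 2 at (3,1):
0 0 1 1 0
1 1 0 1 1
1 0 0 0 1
0 0 1 0 1
0 0 1 0 1

After press 3 at (2,1):
0 0 1 1 0
1 0 0 1 1
0 1 1 0 1
0 1 1 0 1
0 0 1 0 1

After press 4 at (3,0):
0 0 1 1 0
1 0 0 1 1
1 1 1 0 1
1 0 1 0 1
1 0 1 0 1

Answer: 0 0 1 1 0
1 0 0 1 1
1 1 1 0 1
1 0 1 0 1
1 0 1 0 1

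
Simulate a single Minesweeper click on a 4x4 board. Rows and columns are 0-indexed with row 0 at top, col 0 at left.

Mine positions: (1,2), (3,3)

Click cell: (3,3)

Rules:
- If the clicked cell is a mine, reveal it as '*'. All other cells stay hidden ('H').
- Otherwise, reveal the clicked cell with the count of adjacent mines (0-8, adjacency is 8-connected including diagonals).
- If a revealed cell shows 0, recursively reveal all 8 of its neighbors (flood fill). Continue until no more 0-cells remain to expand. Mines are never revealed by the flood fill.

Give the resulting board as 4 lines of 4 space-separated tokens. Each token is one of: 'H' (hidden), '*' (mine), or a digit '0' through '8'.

H H H H
H H H H
H H H H
H H H *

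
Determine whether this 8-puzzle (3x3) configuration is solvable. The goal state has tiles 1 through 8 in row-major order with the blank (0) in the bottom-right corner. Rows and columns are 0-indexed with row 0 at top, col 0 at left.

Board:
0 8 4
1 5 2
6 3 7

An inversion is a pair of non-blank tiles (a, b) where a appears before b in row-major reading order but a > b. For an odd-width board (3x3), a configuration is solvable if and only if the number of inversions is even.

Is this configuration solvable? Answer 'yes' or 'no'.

Answer: no

Derivation:
Inversions (pairs i<j in row-major order where tile[i] > tile[j] > 0): 13
13 is odd, so the puzzle is not solvable.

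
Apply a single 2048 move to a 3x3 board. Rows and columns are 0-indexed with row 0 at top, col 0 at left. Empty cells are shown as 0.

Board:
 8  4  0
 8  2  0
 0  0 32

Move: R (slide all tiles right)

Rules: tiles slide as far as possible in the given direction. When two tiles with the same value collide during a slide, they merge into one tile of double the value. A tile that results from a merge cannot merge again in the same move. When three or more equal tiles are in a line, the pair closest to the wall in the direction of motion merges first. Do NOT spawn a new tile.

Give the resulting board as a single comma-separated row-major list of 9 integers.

Answer: 0, 8, 4, 0, 8, 2, 0, 0, 32

Derivation:
Slide right:
row 0: [8, 4, 0] -> [0, 8, 4]
row 1: [8, 2, 0] -> [0, 8, 2]
row 2: [0, 0, 32] -> [0, 0, 32]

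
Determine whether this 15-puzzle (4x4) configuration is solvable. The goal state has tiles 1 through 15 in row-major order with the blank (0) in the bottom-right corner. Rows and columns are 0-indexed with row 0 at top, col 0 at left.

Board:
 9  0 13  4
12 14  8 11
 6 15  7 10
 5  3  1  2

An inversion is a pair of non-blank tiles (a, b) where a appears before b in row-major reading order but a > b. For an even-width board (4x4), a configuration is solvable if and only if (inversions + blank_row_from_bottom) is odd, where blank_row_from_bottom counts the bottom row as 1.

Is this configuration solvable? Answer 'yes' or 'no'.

Inversions: 76
Blank is in row 0 (0-indexed from top), which is row 4 counting from the bottom (bottom = 1).
76 + 4 = 80, which is even, so the puzzle is not solvable.

Answer: no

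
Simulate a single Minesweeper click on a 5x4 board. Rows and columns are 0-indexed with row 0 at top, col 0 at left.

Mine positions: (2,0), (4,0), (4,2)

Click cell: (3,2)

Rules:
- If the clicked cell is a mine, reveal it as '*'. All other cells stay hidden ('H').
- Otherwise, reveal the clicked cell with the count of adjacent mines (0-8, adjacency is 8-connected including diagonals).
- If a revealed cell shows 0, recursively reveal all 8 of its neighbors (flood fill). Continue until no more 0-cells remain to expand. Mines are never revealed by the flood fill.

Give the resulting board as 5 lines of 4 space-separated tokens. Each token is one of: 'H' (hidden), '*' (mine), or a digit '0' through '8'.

H H H H
H H H H
H H H H
H H 1 H
H H H H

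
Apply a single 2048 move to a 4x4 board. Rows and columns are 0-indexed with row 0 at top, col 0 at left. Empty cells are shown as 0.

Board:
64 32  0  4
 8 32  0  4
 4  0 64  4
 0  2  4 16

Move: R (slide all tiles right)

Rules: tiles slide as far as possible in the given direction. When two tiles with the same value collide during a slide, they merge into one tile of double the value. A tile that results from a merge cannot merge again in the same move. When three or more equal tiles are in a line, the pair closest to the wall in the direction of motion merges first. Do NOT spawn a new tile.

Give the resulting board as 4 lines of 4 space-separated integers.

Answer:  0 64 32  4
 0  8 32  4
 0  4 64  4
 0  2  4 16

Derivation:
Slide right:
row 0: [64, 32, 0, 4] -> [0, 64, 32, 4]
row 1: [8, 32, 0, 4] -> [0, 8, 32, 4]
row 2: [4, 0, 64, 4] -> [0, 4, 64, 4]
row 3: [0, 2, 4, 16] -> [0, 2, 4, 16]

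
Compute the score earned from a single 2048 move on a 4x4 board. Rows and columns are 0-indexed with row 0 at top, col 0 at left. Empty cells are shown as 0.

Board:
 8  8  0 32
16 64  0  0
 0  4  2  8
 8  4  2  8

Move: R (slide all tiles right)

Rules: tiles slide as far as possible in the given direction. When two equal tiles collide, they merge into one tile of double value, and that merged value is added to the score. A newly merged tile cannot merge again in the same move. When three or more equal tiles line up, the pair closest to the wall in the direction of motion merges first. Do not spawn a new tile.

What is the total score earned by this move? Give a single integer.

Slide right:
row 0: [8, 8, 0, 32] -> [0, 0, 16, 32]  score +16 (running 16)
row 1: [16, 64, 0, 0] -> [0, 0, 16, 64]  score +0 (running 16)
row 2: [0, 4, 2, 8] -> [0, 4, 2, 8]  score +0 (running 16)
row 3: [8, 4, 2, 8] -> [8, 4, 2, 8]  score +0 (running 16)
Board after move:
 0  0 16 32
 0  0 16 64
 0  4  2  8
 8  4  2  8

Answer: 16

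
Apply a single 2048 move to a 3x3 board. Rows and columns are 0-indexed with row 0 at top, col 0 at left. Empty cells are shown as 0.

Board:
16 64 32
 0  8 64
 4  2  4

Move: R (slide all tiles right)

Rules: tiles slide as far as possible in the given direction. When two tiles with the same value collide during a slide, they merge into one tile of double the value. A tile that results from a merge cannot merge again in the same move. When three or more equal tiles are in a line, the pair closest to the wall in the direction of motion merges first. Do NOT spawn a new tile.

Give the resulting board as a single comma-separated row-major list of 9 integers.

Slide right:
row 0: [16, 64, 32] -> [16, 64, 32]
row 1: [0, 8, 64] -> [0, 8, 64]
row 2: [4, 2, 4] -> [4, 2, 4]

Answer: 16, 64, 32, 0, 8, 64, 4, 2, 4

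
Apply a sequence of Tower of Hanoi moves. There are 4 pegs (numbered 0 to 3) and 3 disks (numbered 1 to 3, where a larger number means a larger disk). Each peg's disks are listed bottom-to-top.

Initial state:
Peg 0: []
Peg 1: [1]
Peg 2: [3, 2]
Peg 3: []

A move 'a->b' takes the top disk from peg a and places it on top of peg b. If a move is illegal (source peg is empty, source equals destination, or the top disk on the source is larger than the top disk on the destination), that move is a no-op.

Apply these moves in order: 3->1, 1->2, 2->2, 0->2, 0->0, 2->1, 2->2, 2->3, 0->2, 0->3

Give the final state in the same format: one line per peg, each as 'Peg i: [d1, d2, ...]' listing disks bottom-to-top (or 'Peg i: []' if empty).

After move 1 (3->1):
Peg 0: []
Peg 1: [1]
Peg 2: [3, 2]
Peg 3: []

After move 2 (1->2):
Peg 0: []
Peg 1: []
Peg 2: [3, 2, 1]
Peg 3: []

After move 3 (2->2):
Peg 0: []
Peg 1: []
Peg 2: [3, 2, 1]
Peg 3: []

After move 4 (0->2):
Peg 0: []
Peg 1: []
Peg 2: [3, 2, 1]
Peg 3: []

After move 5 (0->0):
Peg 0: []
Peg 1: []
Peg 2: [3, 2, 1]
Peg 3: []

After move 6 (2->1):
Peg 0: []
Peg 1: [1]
Peg 2: [3, 2]
Peg 3: []

After move 7 (2->2):
Peg 0: []
Peg 1: [1]
Peg 2: [3, 2]
Peg 3: []

After move 8 (2->3):
Peg 0: []
Peg 1: [1]
Peg 2: [3]
Peg 3: [2]

After move 9 (0->2):
Peg 0: []
Peg 1: [1]
Peg 2: [3]
Peg 3: [2]

After move 10 (0->3):
Peg 0: []
Peg 1: [1]
Peg 2: [3]
Peg 3: [2]

Answer: Peg 0: []
Peg 1: [1]
Peg 2: [3]
Peg 3: [2]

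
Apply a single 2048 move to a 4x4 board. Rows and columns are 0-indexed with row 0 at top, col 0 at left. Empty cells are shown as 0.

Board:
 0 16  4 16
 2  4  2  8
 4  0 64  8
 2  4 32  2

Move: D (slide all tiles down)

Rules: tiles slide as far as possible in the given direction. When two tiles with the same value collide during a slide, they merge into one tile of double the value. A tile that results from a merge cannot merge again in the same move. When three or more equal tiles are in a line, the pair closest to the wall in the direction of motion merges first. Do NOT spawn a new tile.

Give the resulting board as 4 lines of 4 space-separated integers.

Slide down:
col 0: [0, 2, 4, 2] -> [0, 2, 4, 2]
col 1: [16, 4, 0, 4] -> [0, 0, 16, 8]
col 2: [4, 2, 64, 32] -> [4, 2, 64, 32]
col 3: [16, 8, 8, 2] -> [0, 16, 16, 2]

Answer:  0  0  4  0
 2  0  2 16
 4 16 64 16
 2  8 32  2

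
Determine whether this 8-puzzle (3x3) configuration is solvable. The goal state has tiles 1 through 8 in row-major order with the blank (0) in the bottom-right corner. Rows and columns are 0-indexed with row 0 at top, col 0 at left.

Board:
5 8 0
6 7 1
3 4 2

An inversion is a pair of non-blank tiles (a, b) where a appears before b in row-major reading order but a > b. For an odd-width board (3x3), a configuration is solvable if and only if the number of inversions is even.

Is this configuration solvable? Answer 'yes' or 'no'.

Answer: yes

Derivation:
Inversions (pairs i<j in row-major order where tile[i] > tile[j] > 0): 20
20 is even, so the puzzle is solvable.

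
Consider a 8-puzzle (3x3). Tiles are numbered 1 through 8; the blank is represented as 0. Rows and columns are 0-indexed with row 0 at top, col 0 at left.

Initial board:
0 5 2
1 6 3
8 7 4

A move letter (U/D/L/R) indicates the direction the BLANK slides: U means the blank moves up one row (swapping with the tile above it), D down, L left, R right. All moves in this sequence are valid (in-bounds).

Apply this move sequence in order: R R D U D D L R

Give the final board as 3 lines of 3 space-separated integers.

Answer: 5 2 3
1 6 4
8 7 0

Derivation:
After move 1 (R):
5 0 2
1 6 3
8 7 4

After move 2 (R):
5 2 0
1 6 3
8 7 4

After move 3 (D):
5 2 3
1 6 0
8 7 4

After move 4 (U):
5 2 0
1 6 3
8 7 4

After move 5 (D):
5 2 3
1 6 0
8 7 4

After move 6 (D):
5 2 3
1 6 4
8 7 0

After move 7 (L):
5 2 3
1 6 4
8 0 7

After move 8 (R):
5 2 3
1 6 4
8 7 0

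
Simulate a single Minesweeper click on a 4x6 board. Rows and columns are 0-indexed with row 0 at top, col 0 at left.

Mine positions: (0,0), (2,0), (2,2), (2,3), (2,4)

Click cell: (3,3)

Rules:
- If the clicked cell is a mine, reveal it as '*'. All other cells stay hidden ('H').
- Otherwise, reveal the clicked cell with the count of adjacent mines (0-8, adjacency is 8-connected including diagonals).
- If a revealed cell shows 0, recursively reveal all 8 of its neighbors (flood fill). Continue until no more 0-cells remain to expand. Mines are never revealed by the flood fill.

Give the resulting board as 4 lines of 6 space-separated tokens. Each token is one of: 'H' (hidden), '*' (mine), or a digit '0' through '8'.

H H H H H H
H H H H H H
H H H H H H
H H H 3 H H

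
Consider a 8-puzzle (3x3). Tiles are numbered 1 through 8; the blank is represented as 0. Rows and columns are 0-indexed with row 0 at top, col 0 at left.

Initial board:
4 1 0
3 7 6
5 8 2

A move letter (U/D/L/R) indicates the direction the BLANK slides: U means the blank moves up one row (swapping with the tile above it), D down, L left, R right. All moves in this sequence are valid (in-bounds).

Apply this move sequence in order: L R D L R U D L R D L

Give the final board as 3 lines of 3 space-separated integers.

After move 1 (L):
4 0 1
3 7 6
5 8 2

After move 2 (R):
4 1 0
3 7 6
5 8 2

After move 3 (D):
4 1 6
3 7 0
5 8 2

After move 4 (L):
4 1 6
3 0 7
5 8 2

After move 5 (R):
4 1 6
3 7 0
5 8 2

After move 6 (U):
4 1 0
3 7 6
5 8 2

After move 7 (D):
4 1 6
3 7 0
5 8 2

After move 8 (L):
4 1 6
3 0 7
5 8 2

After move 9 (R):
4 1 6
3 7 0
5 8 2

After move 10 (D):
4 1 6
3 7 2
5 8 0

After move 11 (L):
4 1 6
3 7 2
5 0 8

Answer: 4 1 6
3 7 2
5 0 8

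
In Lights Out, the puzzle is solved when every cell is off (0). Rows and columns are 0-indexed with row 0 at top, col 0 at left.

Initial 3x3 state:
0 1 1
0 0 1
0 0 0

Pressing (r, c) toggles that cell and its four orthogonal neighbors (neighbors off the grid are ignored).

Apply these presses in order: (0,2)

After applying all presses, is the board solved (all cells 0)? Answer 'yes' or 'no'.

Answer: yes

Derivation:
After press 1 at (0,2):
0 0 0
0 0 0
0 0 0

Lights still on: 0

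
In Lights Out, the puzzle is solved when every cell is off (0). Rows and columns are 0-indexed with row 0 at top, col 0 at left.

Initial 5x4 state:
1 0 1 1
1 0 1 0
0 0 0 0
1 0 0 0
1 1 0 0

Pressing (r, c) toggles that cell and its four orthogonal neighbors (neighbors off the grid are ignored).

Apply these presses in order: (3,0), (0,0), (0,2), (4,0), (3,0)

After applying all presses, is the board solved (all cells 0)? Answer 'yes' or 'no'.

After press 1 at (3,0):
1 0 1 1
1 0 1 0
1 0 0 0
0 1 0 0
0 1 0 0

After press 2 at (0,0):
0 1 1 1
0 0 1 0
1 0 0 0
0 1 0 0
0 1 0 0

After press 3 at (0,2):
0 0 0 0
0 0 0 0
1 0 0 0
0 1 0 0
0 1 0 0

After press 4 at (4,0):
0 0 0 0
0 0 0 0
1 0 0 0
1 1 0 0
1 0 0 0

After press 5 at (3,0):
0 0 0 0
0 0 0 0
0 0 0 0
0 0 0 0
0 0 0 0

Lights still on: 0

Answer: yes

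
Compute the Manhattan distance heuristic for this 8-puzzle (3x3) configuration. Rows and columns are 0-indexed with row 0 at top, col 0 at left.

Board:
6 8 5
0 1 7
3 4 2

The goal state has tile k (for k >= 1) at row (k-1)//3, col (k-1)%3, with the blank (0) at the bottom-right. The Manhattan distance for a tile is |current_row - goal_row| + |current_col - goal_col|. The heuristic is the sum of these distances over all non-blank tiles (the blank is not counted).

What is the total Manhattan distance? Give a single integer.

Answer: 21

Derivation:
Tile 6: (0,0)->(1,2) = 3
Tile 8: (0,1)->(2,1) = 2
Tile 5: (0,2)->(1,1) = 2
Tile 1: (1,1)->(0,0) = 2
Tile 7: (1,2)->(2,0) = 3
Tile 3: (2,0)->(0,2) = 4
Tile 4: (2,1)->(1,0) = 2
Tile 2: (2,2)->(0,1) = 3
Sum: 3 + 2 + 2 + 2 + 3 + 4 + 2 + 3 = 21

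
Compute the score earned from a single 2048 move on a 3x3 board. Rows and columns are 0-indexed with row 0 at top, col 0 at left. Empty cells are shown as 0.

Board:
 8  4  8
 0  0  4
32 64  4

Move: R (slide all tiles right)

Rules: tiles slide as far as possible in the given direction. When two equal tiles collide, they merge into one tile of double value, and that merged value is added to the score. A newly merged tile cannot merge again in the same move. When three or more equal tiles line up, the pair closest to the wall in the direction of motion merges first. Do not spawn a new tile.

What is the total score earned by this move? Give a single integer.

Answer: 0

Derivation:
Slide right:
row 0: [8, 4, 8] -> [8, 4, 8]  score +0 (running 0)
row 1: [0, 0, 4] -> [0, 0, 4]  score +0 (running 0)
row 2: [32, 64, 4] -> [32, 64, 4]  score +0 (running 0)
Board after move:
 8  4  8
 0  0  4
32 64  4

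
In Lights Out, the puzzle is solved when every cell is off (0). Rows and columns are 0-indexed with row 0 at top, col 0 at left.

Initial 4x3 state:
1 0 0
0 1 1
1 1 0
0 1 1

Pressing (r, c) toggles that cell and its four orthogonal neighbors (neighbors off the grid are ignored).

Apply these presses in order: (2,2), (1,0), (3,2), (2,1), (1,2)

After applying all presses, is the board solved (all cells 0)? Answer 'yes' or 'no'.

After press 1 at (2,2):
1 0 0
0 1 0
1 0 1
0 1 0

After press 2 at (1,0):
0 0 0
1 0 0
0 0 1
0 1 0

After press 3 at (3,2):
0 0 0
1 0 0
0 0 0
0 0 1

After press 4 at (2,1):
0 0 0
1 1 0
1 1 1
0 1 1

After press 5 at (1,2):
0 0 1
1 0 1
1 1 0
0 1 1

Lights still on: 7

Answer: no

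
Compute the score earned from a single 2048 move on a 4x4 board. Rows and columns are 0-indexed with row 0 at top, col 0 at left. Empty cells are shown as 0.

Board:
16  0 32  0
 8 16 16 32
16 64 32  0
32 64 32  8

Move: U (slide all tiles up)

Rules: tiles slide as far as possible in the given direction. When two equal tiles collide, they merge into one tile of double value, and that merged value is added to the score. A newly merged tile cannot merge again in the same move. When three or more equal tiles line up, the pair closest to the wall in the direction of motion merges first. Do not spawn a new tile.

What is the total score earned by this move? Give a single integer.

Answer: 192

Derivation:
Slide up:
col 0: [16, 8, 16, 32] -> [16, 8, 16, 32]  score +0 (running 0)
col 1: [0, 16, 64, 64] -> [16, 128, 0, 0]  score +128 (running 128)
col 2: [32, 16, 32, 32] -> [32, 16, 64, 0]  score +64 (running 192)
col 3: [0, 32, 0, 8] -> [32, 8, 0, 0]  score +0 (running 192)
Board after move:
 16  16  32  32
  8 128  16   8
 16   0  64   0
 32   0   0   0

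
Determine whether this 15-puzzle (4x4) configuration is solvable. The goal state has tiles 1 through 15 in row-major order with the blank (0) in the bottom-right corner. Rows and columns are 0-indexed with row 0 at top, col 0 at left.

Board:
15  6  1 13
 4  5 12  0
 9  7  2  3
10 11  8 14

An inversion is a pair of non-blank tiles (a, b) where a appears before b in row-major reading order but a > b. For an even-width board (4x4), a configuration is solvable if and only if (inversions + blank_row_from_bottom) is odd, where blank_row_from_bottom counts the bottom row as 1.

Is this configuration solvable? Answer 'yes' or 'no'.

Inversions: 48
Blank is in row 1 (0-indexed from top), which is row 3 counting from the bottom (bottom = 1).
48 + 3 = 51, which is odd, so the puzzle is solvable.

Answer: yes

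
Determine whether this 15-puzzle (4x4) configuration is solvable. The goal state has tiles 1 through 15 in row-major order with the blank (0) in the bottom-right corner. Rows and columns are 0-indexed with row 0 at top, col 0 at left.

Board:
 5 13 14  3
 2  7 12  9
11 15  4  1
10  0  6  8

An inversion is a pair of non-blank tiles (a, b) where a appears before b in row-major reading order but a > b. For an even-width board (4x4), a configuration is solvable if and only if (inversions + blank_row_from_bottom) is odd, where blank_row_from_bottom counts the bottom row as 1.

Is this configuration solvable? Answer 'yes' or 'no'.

Inversions: 56
Blank is in row 3 (0-indexed from top), which is row 1 counting from the bottom (bottom = 1).
56 + 1 = 57, which is odd, so the puzzle is solvable.

Answer: yes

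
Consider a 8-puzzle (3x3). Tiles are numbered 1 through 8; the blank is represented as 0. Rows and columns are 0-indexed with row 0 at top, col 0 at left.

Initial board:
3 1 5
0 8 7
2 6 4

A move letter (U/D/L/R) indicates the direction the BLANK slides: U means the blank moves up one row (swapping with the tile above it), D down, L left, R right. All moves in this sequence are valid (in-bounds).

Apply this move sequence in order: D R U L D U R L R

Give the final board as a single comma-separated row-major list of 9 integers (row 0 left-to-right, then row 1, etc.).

Answer: 3, 1, 5, 2, 0, 7, 6, 8, 4

Derivation:
After move 1 (D):
3 1 5
2 8 7
0 6 4

After move 2 (R):
3 1 5
2 8 7
6 0 4

After move 3 (U):
3 1 5
2 0 7
6 8 4

After move 4 (L):
3 1 5
0 2 7
6 8 4

After move 5 (D):
3 1 5
6 2 7
0 8 4

After move 6 (U):
3 1 5
0 2 7
6 8 4

After move 7 (R):
3 1 5
2 0 7
6 8 4

After move 8 (L):
3 1 5
0 2 7
6 8 4

After move 9 (R):
3 1 5
2 0 7
6 8 4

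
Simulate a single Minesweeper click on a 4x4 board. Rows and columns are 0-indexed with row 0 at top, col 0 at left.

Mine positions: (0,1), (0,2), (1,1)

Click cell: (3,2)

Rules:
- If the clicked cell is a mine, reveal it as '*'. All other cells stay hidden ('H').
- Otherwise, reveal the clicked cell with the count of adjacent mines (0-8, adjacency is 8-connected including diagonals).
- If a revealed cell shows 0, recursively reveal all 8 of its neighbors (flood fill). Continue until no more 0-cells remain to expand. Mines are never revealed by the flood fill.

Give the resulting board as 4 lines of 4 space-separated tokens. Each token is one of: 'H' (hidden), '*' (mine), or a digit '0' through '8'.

H H H H
H H 3 1
1 1 1 0
0 0 0 0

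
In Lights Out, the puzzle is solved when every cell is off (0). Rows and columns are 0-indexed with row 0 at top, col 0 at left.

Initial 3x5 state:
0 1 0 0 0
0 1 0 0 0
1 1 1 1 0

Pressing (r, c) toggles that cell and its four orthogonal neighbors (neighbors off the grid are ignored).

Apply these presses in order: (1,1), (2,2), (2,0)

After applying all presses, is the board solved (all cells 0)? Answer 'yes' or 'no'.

Answer: yes

Derivation:
After press 1 at (1,1):
0 0 0 0 0
1 0 1 0 0
1 0 1 1 0

After press 2 at (2,2):
0 0 0 0 0
1 0 0 0 0
1 1 0 0 0

After press 3 at (2,0):
0 0 0 0 0
0 0 0 0 0
0 0 0 0 0

Lights still on: 0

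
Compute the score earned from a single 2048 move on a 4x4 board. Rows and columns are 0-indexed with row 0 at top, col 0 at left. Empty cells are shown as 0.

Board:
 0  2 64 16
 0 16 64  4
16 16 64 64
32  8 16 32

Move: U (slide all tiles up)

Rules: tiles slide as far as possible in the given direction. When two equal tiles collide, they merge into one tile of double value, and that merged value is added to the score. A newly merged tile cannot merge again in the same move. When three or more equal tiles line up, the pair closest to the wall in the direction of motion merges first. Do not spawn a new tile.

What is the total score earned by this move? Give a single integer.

Answer: 160

Derivation:
Slide up:
col 0: [0, 0, 16, 32] -> [16, 32, 0, 0]  score +0 (running 0)
col 1: [2, 16, 16, 8] -> [2, 32, 8, 0]  score +32 (running 32)
col 2: [64, 64, 64, 16] -> [128, 64, 16, 0]  score +128 (running 160)
col 3: [16, 4, 64, 32] -> [16, 4, 64, 32]  score +0 (running 160)
Board after move:
 16   2 128  16
 32  32  64   4
  0   8  16  64
  0   0   0  32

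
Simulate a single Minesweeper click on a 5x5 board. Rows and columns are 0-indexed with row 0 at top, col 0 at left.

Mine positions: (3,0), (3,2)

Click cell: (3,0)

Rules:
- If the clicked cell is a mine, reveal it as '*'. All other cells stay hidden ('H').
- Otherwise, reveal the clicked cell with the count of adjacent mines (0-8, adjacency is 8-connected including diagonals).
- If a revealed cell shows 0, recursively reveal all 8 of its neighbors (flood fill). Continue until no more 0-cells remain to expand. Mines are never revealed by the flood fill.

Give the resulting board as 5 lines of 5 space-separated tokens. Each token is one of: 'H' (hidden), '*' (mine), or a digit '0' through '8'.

H H H H H
H H H H H
H H H H H
* H H H H
H H H H H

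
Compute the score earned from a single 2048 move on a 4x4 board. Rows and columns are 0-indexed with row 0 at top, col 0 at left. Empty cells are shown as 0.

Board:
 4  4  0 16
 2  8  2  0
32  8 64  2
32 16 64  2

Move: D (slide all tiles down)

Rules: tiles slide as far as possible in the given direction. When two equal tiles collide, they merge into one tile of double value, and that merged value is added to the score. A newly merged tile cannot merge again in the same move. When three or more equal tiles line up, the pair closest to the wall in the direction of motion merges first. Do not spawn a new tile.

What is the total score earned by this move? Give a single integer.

Answer: 212

Derivation:
Slide down:
col 0: [4, 2, 32, 32] -> [0, 4, 2, 64]  score +64 (running 64)
col 1: [4, 8, 8, 16] -> [0, 4, 16, 16]  score +16 (running 80)
col 2: [0, 2, 64, 64] -> [0, 0, 2, 128]  score +128 (running 208)
col 3: [16, 0, 2, 2] -> [0, 0, 16, 4]  score +4 (running 212)
Board after move:
  0   0   0   0
  4   4   0   0
  2  16   2  16
 64  16 128   4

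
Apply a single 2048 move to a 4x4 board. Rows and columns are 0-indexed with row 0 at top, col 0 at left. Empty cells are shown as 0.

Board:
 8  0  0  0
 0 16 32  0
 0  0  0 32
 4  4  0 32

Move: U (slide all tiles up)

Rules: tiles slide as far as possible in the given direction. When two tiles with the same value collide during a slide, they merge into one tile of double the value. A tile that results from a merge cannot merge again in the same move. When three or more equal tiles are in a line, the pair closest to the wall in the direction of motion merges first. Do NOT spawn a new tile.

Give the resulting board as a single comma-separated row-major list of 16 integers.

Slide up:
col 0: [8, 0, 0, 4] -> [8, 4, 0, 0]
col 1: [0, 16, 0, 4] -> [16, 4, 0, 0]
col 2: [0, 32, 0, 0] -> [32, 0, 0, 0]
col 3: [0, 0, 32, 32] -> [64, 0, 0, 0]

Answer: 8, 16, 32, 64, 4, 4, 0, 0, 0, 0, 0, 0, 0, 0, 0, 0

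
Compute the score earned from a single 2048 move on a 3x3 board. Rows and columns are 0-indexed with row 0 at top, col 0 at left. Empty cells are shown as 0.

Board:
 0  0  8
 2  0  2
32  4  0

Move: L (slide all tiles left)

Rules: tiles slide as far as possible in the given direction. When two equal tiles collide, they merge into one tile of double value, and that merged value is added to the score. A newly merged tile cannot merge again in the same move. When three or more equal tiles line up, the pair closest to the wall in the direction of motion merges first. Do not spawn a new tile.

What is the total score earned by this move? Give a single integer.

Answer: 4

Derivation:
Slide left:
row 0: [0, 0, 8] -> [8, 0, 0]  score +0 (running 0)
row 1: [2, 0, 2] -> [4, 0, 0]  score +4 (running 4)
row 2: [32, 4, 0] -> [32, 4, 0]  score +0 (running 4)
Board after move:
 8  0  0
 4  0  0
32  4  0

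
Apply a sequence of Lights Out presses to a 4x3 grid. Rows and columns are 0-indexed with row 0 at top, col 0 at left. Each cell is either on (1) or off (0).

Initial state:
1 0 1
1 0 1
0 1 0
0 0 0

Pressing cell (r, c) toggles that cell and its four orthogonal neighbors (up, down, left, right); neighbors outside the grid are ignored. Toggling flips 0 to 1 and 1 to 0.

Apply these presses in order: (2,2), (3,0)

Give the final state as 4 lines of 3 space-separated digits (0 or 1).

Answer: 1 0 1
1 0 0
1 0 1
1 1 1

Derivation:
After press 1 at (2,2):
1 0 1
1 0 0
0 0 1
0 0 1

After press 2 at (3,0):
1 0 1
1 0 0
1 0 1
1 1 1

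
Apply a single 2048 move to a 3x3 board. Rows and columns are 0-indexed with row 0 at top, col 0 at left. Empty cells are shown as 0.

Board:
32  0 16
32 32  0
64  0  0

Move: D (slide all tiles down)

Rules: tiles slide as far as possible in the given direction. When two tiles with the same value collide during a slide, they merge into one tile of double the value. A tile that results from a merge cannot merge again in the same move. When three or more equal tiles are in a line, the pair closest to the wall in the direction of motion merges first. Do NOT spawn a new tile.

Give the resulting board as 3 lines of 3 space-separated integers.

Answer:  0  0  0
64  0  0
64 32 16

Derivation:
Slide down:
col 0: [32, 32, 64] -> [0, 64, 64]
col 1: [0, 32, 0] -> [0, 0, 32]
col 2: [16, 0, 0] -> [0, 0, 16]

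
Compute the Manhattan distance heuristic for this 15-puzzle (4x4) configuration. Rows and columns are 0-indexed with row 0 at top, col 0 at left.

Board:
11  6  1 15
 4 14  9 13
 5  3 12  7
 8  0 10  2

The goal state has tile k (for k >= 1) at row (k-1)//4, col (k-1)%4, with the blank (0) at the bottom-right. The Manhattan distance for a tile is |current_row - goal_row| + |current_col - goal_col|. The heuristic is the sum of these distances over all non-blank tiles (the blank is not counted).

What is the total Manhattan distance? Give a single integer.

Tile 11: (0,0)->(2,2) = 4
Tile 6: (0,1)->(1,1) = 1
Tile 1: (0,2)->(0,0) = 2
Tile 15: (0,3)->(3,2) = 4
Tile 4: (1,0)->(0,3) = 4
Tile 14: (1,1)->(3,1) = 2
Tile 9: (1,2)->(2,0) = 3
Tile 13: (1,3)->(3,0) = 5
Tile 5: (2,0)->(1,0) = 1
Tile 3: (2,1)->(0,2) = 3
Tile 12: (2,2)->(2,3) = 1
Tile 7: (2,3)->(1,2) = 2
Tile 8: (3,0)->(1,3) = 5
Tile 10: (3,2)->(2,1) = 2
Tile 2: (3,3)->(0,1) = 5
Sum: 4 + 1 + 2 + 4 + 4 + 2 + 3 + 5 + 1 + 3 + 1 + 2 + 5 + 2 + 5 = 44

Answer: 44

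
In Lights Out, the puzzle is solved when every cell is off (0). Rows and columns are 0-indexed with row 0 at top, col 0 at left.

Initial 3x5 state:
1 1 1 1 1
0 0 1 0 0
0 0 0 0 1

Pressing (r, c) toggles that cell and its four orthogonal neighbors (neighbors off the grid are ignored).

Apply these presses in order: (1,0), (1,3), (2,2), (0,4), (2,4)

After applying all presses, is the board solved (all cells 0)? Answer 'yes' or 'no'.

After press 1 at (1,0):
0 1 1 1 1
1 1 1 0 0
1 0 0 0 1

After press 2 at (1,3):
0 1 1 0 1
1 1 0 1 1
1 0 0 1 1

After press 3 at (2,2):
0 1 1 0 1
1 1 1 1 1
1 1 1 0 1

After press 4 at (0,4):
0 1 1 1 0
1 1 1 1 0
1 1 1 0 1

After press 5 at (2,4):
0 1 1 1 0
1 1 1 1 1
1 1 1 1 0

Lights still on: 12

Answer: no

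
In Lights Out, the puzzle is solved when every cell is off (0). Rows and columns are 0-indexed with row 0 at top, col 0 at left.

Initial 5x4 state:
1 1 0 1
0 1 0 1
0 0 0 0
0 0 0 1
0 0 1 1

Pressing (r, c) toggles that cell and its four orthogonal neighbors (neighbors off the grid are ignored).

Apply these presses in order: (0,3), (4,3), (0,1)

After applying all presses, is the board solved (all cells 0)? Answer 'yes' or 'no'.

After press 1 at (0,3):
1 1 1 0
0 1 0 0
0 0 0 0
0 0 0 1
0 0 1 1

After press 2 at (4,3):
1 1 1 0
0 1 0 0
0 0 0 0
0 0 0 0
0 0 0 0

After press 3 at (0,1):
0 0 0 0
0 0 0 0
0 0 0 0
0 0 0 0
0 0 0 0

Lights still on: 0

Answer: yes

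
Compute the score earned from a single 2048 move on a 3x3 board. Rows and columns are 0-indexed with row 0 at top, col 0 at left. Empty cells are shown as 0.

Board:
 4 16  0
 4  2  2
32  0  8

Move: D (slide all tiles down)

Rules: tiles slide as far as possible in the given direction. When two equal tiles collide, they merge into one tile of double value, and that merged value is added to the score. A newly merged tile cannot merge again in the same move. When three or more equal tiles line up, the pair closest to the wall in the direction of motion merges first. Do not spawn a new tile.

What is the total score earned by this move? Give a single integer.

Answer: 8

Derivation:
Slide down:
col 0: [4, 4, 32] -> [0, 8, 32]  score +8 (running 8)
col 1: [16, 2, 0] -> [0, 16, 2]  score +0 (running 8)
col 2: [0, 2, 8] -> [0, 2, 8]  score +0 (running 8)
Board after move:
 0  0  0
 8 16  2
32  2  8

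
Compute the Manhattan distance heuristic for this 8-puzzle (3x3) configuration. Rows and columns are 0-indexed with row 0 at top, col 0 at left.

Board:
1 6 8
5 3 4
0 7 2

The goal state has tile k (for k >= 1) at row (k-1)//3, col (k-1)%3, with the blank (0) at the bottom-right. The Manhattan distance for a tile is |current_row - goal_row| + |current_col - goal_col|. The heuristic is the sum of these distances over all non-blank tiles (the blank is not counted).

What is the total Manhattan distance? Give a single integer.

Tile 1: at (0,0), goal (0,0), distance |0-0|+|0-0| = 0
Tile 6: at (0,1), goal (1,2), distance |0-1|+|1-2| = 2
Tile 8: at (0,2), goal (2,1), distance |0-2|+|2-1| = 3
Tile 5: at (1,0), goal (1,1), distance |1-1|+|0-1| = 1
Tile 3: at (1,1), goal (0,2), distance |1-0|+|1-2| = 2
Tile 4: at (1,2), goal (1,0), distance |1-1|+|2-0| = 2
Tile 7: at (2,1), goal (2,0), distance |2-2|+|1-0| = 1
Tile 2: at (2,2), goal (0,1), distance |2-0|+|2-1| = 3
Sum: 0 + 2 + 3 + 1 + 2 + 2 + 1 + 3 = 14

Answer: 14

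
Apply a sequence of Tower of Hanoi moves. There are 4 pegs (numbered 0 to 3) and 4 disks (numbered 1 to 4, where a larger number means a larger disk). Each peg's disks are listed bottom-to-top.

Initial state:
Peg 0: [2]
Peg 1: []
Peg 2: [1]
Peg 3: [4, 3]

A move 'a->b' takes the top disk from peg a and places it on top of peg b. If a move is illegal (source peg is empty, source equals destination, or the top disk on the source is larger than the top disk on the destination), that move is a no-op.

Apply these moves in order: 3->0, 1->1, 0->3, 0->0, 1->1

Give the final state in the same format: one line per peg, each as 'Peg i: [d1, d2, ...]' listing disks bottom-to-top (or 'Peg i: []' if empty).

Answer: Peg 0: []
Peg 1: []
Peg 2: [1]
Peg 3: [4, 3, 2]

Derivation:
After move 1 (3->0):
Peg 0: [2]
Peg 1: []
Peg 2: [1]
Peg 3: [4, 3]

After move 2 (1->1):
Peg 0: [2]
Peg 1: []
Peg 2: [1]
Peg 3: [4, 3]

After move 3 (0->3):
Peg 0: []
Peg 1: []
Peg 2: [1]
Peg 3: [4, 3, 2]

After move 4 (0->0):
Peg 0: []
Peg 1: []
Peg 2: [1]
Peg 3: [4, 3, 2]

After move 5 (1->1):
Peg 0: []
Peg 1: []
Peg 2: [1]
Peg 3: [4, 3, 2]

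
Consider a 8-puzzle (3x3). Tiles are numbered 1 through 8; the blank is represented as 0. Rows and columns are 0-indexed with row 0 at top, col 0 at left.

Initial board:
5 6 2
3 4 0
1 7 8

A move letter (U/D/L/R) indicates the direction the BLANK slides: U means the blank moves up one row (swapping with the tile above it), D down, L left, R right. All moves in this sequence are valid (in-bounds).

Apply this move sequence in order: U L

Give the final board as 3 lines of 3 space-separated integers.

After move 1 (U):
5 6 0
3 4 2
1 7 8

After move 2 (L):
5 0 6
3 4 2
1 7 8

Answer: 5 0 6
3 4 2
1 7 8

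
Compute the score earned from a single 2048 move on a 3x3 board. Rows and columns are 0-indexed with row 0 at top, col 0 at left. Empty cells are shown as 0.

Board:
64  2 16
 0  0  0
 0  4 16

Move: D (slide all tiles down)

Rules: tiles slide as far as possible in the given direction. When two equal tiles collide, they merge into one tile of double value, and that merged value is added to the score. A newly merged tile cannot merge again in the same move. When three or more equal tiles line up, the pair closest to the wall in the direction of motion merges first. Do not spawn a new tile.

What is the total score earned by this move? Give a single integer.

Answer: 32

Derivation:
Slide down:
col 0: [64, 0, 0] -> [0, 0, 64]  score +0 (running 0)
col 1: [2, 0, 4] -> [0, 2, 4]  score +0 (running 0)
col 2: [16, 0, 16] -> [0, 0, 32]  score +32 (running 32)
Board after move:
 0  0  0
 0  2  0
64  4 32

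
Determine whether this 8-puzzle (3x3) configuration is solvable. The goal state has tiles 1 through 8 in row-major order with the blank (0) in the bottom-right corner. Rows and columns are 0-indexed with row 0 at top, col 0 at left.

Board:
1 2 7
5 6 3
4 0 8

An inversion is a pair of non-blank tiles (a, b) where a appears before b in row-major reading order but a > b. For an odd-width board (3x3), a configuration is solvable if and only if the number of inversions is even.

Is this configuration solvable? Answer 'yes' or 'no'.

Answer: yes

Derivation:
Inversions (pairs i<j in row-major order where tile[i] > tile[j] > 0): 8
8 is even, so the puzzle is solvable.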